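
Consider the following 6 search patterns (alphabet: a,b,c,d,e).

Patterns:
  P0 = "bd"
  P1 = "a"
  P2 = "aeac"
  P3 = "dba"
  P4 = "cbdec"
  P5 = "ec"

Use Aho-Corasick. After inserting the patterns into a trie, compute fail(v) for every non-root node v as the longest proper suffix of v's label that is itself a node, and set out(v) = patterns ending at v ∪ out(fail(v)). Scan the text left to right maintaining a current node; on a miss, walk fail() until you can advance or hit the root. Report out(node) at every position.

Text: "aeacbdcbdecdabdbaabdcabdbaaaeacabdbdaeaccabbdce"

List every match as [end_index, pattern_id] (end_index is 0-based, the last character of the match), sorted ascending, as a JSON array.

Construct AC machine:
Trie (insert patterns):
  0='ε' goto a→3 b→1 c→10 d→7 e→15
  1='b' goto d→2
  2='bd' goto ·  [P0 ends]
  3='a' goto e→4  [P1 ends]
  4='ae' goto a→5
  5='aea' goto c→6
  6='aeac' goto ·  [P2 ends]
  7='d' goto b→8
  8='db' goto a→9
  9='dba' goto ·  [P3 ends]
  10='c' goto b→11
  11='cb' goto d→12
  12='cbd' goto e→13
  13='cbde' goto c→14
  14='cbdec' goto ·  [P4 ends]
  15='e' goto c→16
  16='ec' goto ·  [P5 ends]

BFS fail/out derivation:
  fail(1) 'b': from fail(0)=0 chase 'b': 0 ⇒ 0;  out=∅∪out(0)=∅
  fail(3) 'a': from fail(0)=0 chase 'a': 0 ⇒ 0;  out={1}∪out(0)={1}
  fail(7) 'd': from fail(0)=0 chase 'd': 0 ⇒ 0;  out=∅∪out(0)=∅
  fail(10) 'c': from fail(0)=0 chase 'c': 0 ⇒ 0;  out=∅∪out(0)=∅
  fail(15) 'e': from fail(0)=0 chase 'e': 0 ⇒ 0;  out=∅∪out(0)=∅
  fail(2) 'bd': from fail(1)=0 chase 'd': 0 ⇒ 7;  out={0}∪out(7)={0}
  fail(4) 'ae': from fail(3)=0 chase 'e': 0 ⇒ 15;  out=∅∪out(15)=∅
  fail(8) 'db': from fail(7)=0 chase 'b': 0 ⇒ 1;  out=∅∪out(1)=∅
  fail(11) 'cb': from fail(10)=0 chase 'b': 0 ⇒ 1;  out=∅∪out(1)=∅
  fail(16) 'ec': from fail(15)=0 chase 'c': 0 ⇒ 10;  out={5}∪out(10)={5}
  fail(5) 'aea': from fail(4)=15 chase 'a': 15→0 ⇒ 3;  out=∅∪out(3)={1}
  fail(9) 'dba': from fail(8)=1 chase 'a': 1→0 ⇒ 3;  out={3}∪out(3)={1,3}
  fail(12) 'cbd': from fail(11)=1 chase 'd': 1 ⇒ 2;  out=∅∪out(2)={0}
  fail(6) 'aeac': from fail(5)=3 chase 'c': 3→0 ⇒ 10;  out={2}∪out(10)={2}
  fail(13) 'cbde': from fail(12)=2 chase 'e': 2→7→0 ⇒ 15;  out=∅∪out(15)=∅
  fail(14) 'cbdec': from fail(13)=15 chase 'c': 15 ⇒ 16;  out={4}∪out(16)={4,5}

Run:
i=0 'a': node 0→3  ** P1@[0:0]
i=1 'e': node 3→4
i=2 'a': node 4→5  ** P1@[2:2]
i=3 'c': node 5→6  ** P2@[0:3]
i=4 'b': node 6→11 (via fail)
i=5 'd': node 11→12  ** P0@[4:5]
i=6 'c': node 12→10 (via fail)
i=7 'b': node 10→11
i=8 'd': node 11→12  ** P0@[7:8]
i=9 'e': node 12→13
i=10 'c': node 13→14  ** P4@[6:10],P5@[9:10]
i=11 'd': node 14→7 (via fail)
i=12 'a': node 7→3 (via fail)  ** P1@[12:12]
i=13 'b': node 3→1 (via fail)
i=14 'd': node 1→2  ** P0@[13:14]
i=15 'b': node 2→8 (via fail)
i=16 'a': node 8→9  ** P1@[16:16],P3@[14:16]
i=17 'a': node 9→3 (via fail)  ** P1@[17:17]
i=18 'b': node 3→1 (via fail)
i=19 'd': node 1→2  ** P0@[18:19]
i=20 'c': node 2→10 (via fail)
i=21 'a': node 10→3 (via fail)  ** P1@[21:21]
i=22 'b': node 3→1 (via fail)
i=23 'd': node 1→2  ** P0@[22:23]
i=24 'b': node 2→8 (via fail)
i=25 'a': node 8→9  ** P1@[25:25],P3@[23:25]
i=26 'a': node 9→3 (via fail)  ** P1@[26:26]
i=27 'a': node 3→3 (via fail)  ** P1@[27:27]
i=28 'e': node 3→4
i=29 'a': node 4→5  ** P1@[29:29]
i=30 'c': node 5→6  ** P2@[27:30]
i=31 'a': node 6→3 (via fail)  ** P1@[31:31]
i=32 'b': node 3→1 (via fail)
i=33 'd': node 1→2  ** P0@[32:33]
i=34 'b': node 2→8 (via fail)
i=35 'd': node 8→2 (via fail)  ** P0@[34:35]
i=36 'a': node 2→3 (via fail)  ** P1@[36:36]
i=37 'e': node 3→4
i=38 'a': node 4→5  ** P1@[38:38]
i=39 'c': node 5→6  ** P2@[36:39]
i=40 'c': node 6→10 (via fail)
i=41 'a': node 10→3 (via fail)  ** P1@[41:41]
i=42 'b': node 3→1 (via fail)
i=43 'b': node 1→1 (via fail)
i=44 'd': node 1→2  ** P0@[43:44]
i=45 'c': node 2→10 (via fail)
i=46 'e': node 10→15 (via fail)

Matches: [[0,1],[2,1],[3,2],[5,0],[8,0],[10,4],[10,5],[12,1],[14,0],[16,1],[16,3],[17,1],[19,0],[21,1],[23,0],[25,1],[25,3],[26,1],[27,1],[29,1],[30,2],[31,1],[33,0],[35,0],[36,1],[38,1],[39,2],[41,1],[44,0]]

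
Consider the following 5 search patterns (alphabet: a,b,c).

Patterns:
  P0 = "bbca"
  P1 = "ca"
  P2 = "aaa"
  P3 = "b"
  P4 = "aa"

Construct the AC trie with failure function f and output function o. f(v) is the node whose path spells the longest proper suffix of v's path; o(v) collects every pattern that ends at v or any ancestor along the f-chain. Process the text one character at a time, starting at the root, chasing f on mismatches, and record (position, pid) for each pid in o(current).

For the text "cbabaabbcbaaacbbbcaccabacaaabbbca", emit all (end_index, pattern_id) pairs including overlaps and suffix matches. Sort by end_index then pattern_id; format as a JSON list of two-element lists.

Construct AC machine:
Trie nodes:
  n0 'ε': a→7 b→1 c→5
  n1 'b': b→2  [P3 ends]
  n2 'bb': c→3
  n3 'bbc': a→4
  n4 'bbca': ·  [P0 ends]
  n5 'c': a→6
  n6 'ca': ·  [P1 ends]
  n7 'a': a→8
  n8 'aa': a→9  [P4 ends]
  n9 'aaa': ·  [P2 ends]

BFS fail/out derivation:
  n1('b'): parent n0 fail=0; on 'b' 0 → fail=0;  out {3}∪∅={3}
  n5('c'): parent n0 fail=0; on 'c' 0 → fail=0;  out ∅∪∅=∅
  n7('a'): parent n0 fail=0; on 'a' 0 → fail=0;  out ∅∪∅=∅
  n2('bb'): parent n1 fail=0; on 'b' 0 → fail=1;  out ∅∪{3}={3}
  n6('ca'): parent n5 fail=0; on 'a' 0 → fail=7;  out {1}∪∅={1}
  n8('aa'): parent n7 fail=0; on 'a' 0 → fail=7;  out {4}∪∅={4}
  n3('bbc'): parent n2 fail=1; on 'c' 1→0 → fail=5;  out ∅∪∅=∅
  n9('aaa'): parent n8 fail=7; on 'a' 7 → fail=8;  out {2}∪{4}={2,4}
  n4('bbca'): parent n3 fail=5; on 'a' 5 → fail=6;  out {0}∪{1}={0,1}

Run:
i=0 'c': node 0→5
i=1 'b': node 5→1 ·f  ** P3@[1:1]
i=2 'a': node 1→7 ·f
i=3 'b': node 7→1 ·f  ** P3@[3:3]
i=4 'a': node 1→7 ·f
i=5 'a': node 7→8  ** P4@[4:5]
i=6 'b': node 8→1 ·f  ** P3@[6:6]
i=7 'b': node 1→2  ** P3@[7:7]
i=8 'c': node 2→3
i=9 'b': node 3→1 ·f  ** P3@[9:9]
i=10 'a': node 1→7 ·f
i=11 'a': node 7→8  ** P4@[10:11]
i=12 'a': node 8→9  ** P2@[10:12],P4@[11:12]
i=13 'c': node 9→5 ·f
i=14 'b': node 5→1 ·f  ** P3@[14:14]
i=15 'b': node 1→2  ** P3@[15:15]
i=16 'b': node 2→2 ·f  ** P3@[16:16]
i=17 'c': node 2→3
i=18 'a': node 3→4  ** P0@[15:18],P1@[17:18]
i=19 'c': node 4→5 ·f
i=20 'c': node 5→5 ·f
i=21 'a': node 5→6  ** P1@[20:21]
i=22 'b': node 6→1 ·f  ** P3@[22:22]
i=23 'a': node 1→7 ·f
i=24 'c': node 7→5 ·f
i=25 'a': node 5→6  ** P1@[24:25]
i=26 'a': node 6→8 ·f  ** P4@[25:26]
i=27 'a': node 8→9  ** P2@[25:27],P4@[26:27]
i=28 'b': node 9→1 ·f  ** P3@[28:28]
i=29 'b': node 1→2  ** P3@[29:29]
i=30 'b': node 2→2 ·f  ** P3@[30:30]
i=31 'c': node 2→3
i=32 'a': node 3→4  ** P0@[29:32],P1@[31:32]

Result: [[1,3],[3,3],[5,4],[6,3],[7,3],[9,3],[11,4],[12,2],[12,4],[14,3],[15,3],[16,3],[18,0],[18,1],[21,1],[22,3],[25,1],[26,4],[27,2],[27,4],[28,3],[29,3],[30,3],[32,0],[32,1]]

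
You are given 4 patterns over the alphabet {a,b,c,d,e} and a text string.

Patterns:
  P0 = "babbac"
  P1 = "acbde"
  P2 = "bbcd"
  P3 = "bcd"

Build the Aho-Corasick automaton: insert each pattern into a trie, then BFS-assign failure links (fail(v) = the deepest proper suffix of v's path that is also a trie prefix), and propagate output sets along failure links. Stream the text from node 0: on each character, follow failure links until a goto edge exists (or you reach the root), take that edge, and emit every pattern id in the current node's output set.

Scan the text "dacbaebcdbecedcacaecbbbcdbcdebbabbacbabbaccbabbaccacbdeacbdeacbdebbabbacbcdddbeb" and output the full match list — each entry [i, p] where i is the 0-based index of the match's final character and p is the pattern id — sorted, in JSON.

Build automaton:
Trie (insert patterns):
  n0 'ε': a→7 b→1
  n1 'b': a→2 b→12 c→15
  n2 'ba': b→3
  n3 'bab': b→4
  n4 'babb': a→5
  n5 'babba': c→6
  n6 'babbac': ·  ←P0
  n7 'a': c→8
  n8 'ac': b→9
  n9 'acb': d→10
  n10 'acbd': e→11
  n11 'acbde': ·  ←P1
  n12 'bb': c→13
  n13 'bbc': d→14
  n14 'bbcd': ·  ←P2
  n15 'bc': d→16
  n16 'bcd': ·  ←P3

Failure links (BFS by depth):
  n1('b'): parent n0 fail=0; on 'b' 0 → fail=0;  out ∅∪∅=∅
  n7('a'): parent n0 fail=0; on 'a' 0 → fail=0;  out ∅∪∅=∅
  n2('ba'): parent n1 fail=0; on 'a' 0 → fail=7;  out ∅∪∅=∅
  n8('ac'): parent n7 fail=0; on 'c' 0 → fail=0;  out ∅∪∅=∅
  n12('bb'): parent n1 fail=0; on 'b' 0 → fail=1;  out ∅∪∅=∅
  n15('bc'): parent n1 fail=0; on 'c' 0 → fail=0;  out ∅∪∅=∅
  n3('bab'): parent n2 fail=7; on 'b' 7→0 → fail=1;  out ∅∪∅=∅
  n9('acb'): parent n8 fail=0; on 'b' 0 → fail=1;  out ∅∪∅=∅
  n13('bbc'): parent n12 fail=1; on 'c' 1 → fail=15;  out ∅∪∅=∅
  n16('bcd'): parent n15 fail=0; on 'd' 0 → fail=0;  out {3}∪∅={3}
  n4('babb'): parent n3 fail=1; on 'b' 1 → fail=12;  out ∅∪∅=∅
  n10('acbd'): parent n9 fail=1; on 'd' 1→0 → fail=0;  out ∅∪∅=∅
  n14('bbcd'): parent n13 fail=15; on 'd' 15 → fail=16;  out {2}∪{3}={2,3}
  n5('babba'): parent n4 fail=12; on 'a' 12→1 → fail=2;  out ∅∪∅=∅
  n11('acbde'): parent n10 fail=0; on 'e' 0 → fail=0;  out {1}∪∅={1}
  n6('babbac'): parent n5 fail=2; on 'c' 2→7 → fail=8;  out {0}∪∅={0}

Run:
i=0 'd': node 0→0
i=1 'a': node 0→7
i=2 'c': node 7→8
i=3 'b': node 8→9
i=4 'a': node 9→2 (via fail)
i=5 'e': node 2→0 (via fail)
i=6 'b': node 0→1
i=7 'c': node 1→15
i=8 'd': node 15→16  ** P3@[6:8]
i=9 'b': node 16→1 (via fail)
i=10 'e': node 1→0 (via fail)
i=11 'c': node 0→0
i=12 'e': node 0→0
i=13 'd': node 0→0
i=14 'c': node 0→0
i=15 'a': node 0→7
i=16 'c': node 7→8
i=17 'a': node 8→7 (via fail)
i=18 'e': node 7→0 (via fail)
i=19 'c': node 0→0
i=20 'b': node 0→1
i=21 'b': node 1→12
i=22 'b': node 12→12 (via fail)
i=23 'c': node 12→13
i=24 'd': node 13→14  ** P2@[21:24],P3@[22:24]
i=25 'b': node 14→1 (via fail)
i=26 'c': node 1→15
i=27 'd': node 15→16  ** P3@[25:27]
i=28 'e': node 16→0 (via fail)
i=29 'b': node 0→1
i=30 'b': node 1→12
i=31 'a': node 12→2 (via fail)
i=32 'b': node 2→3
i=33 'b': node 3→4
i=34 'a': node 4→5
i=35 'c': node 5→6  ** P0@[30:35]
i=36 'b': node 6→9 (via fail)
i=37 'a': node 9→2 (via fail)
i=38 'b': node 2→3
i=39 'b': node 3→4
i=40 'a': node 4→5
i=41 'c': node 5→6  ** P0@[36:41]
i=42 'c': node 6→0 (via fail)
i=43 'b': node 0→1
i=44 'a': node 1→2
i=45 'b': node 2→3
i=46 'b': node 3→4
i=47 'a': node 4→5
i=48 'c': node 5→6  ** P0@[43:48]
i=49 'c': node 6→0 (via fail)
i=50 'a': node 0→7
i=51 'c': node 7→8
i=52 'b': node 8→9
i=53 'd': node 9→10
i=54 'e': node 10→11  ** P1@[50:54]
i=55 'a': node 11→7 (via fail)
i=56 'c': node 7→8
i=57 'b': node 8→9
i=58 'd': node 9→10
i=59 'e': node 10→11  ** P1@[55:59]
i=60 'a': node 11→7 (via fail)
i=61 'c': node 7→8
i=62 'b': node 8→9
i=63 'd': node 9→10
i=64 'e': node 10→11  ** P1@[60:64]
i=65 'b': node 11→1 (via fail)
i=66 'b': node 1→12
i=67 'a': node 12→2 (via fail)
i=68 'b': node 2→3
i=69 'b': node 3→4
i=70 'a': node 4→5
i=71 'c': node 5→6  ** P0@[66:71]
i=72 'b': node 6→9 (via fail)
i=73 'c': node 9→15 (via fail)
i=74 'd': node 15→16  ** P3@[72:74]
i=75 'd': node 16→0 (via fail)
i=76 'd': node 0→0
i=77 'b': node 0→1
i=78 'e': node 1→0 (via fail)
i=79 'b': node 0→1

Matches: [[8,3],[24,2],[24,3],[27,3],[35,0],[41,0],[48,0],[54,1],[59,1],[64,1],[71,0],[74,3]]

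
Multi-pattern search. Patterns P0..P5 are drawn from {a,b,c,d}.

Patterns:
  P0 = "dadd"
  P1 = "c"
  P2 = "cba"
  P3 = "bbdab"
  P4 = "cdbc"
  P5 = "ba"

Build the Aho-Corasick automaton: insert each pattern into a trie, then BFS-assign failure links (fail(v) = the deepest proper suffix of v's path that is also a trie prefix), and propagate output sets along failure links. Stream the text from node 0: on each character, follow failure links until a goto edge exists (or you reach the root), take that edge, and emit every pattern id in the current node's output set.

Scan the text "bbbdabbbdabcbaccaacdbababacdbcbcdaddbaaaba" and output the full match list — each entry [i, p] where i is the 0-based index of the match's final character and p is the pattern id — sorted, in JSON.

Build automaton:
Trie (insert patterns):
  0='ε' goto b→8 c→5 d→1
  1='d' goto a→2
  2='da' goto d→3
  3='dad' goto d→4
  4='dadd' goto ·  [P0 ends]
  5='c' goto b→6 d→13  [P1 ends]
  6='cb' goto a→7
  7='cba' goto ·  [P2 ends]
  8='b' goto a→16 b→9
  9='bb' goto d→10
  10='bbd' goto a→11
  11='bbda' goto b→12
  12='bbdab' goto ·  [P3 ends]
  13='cd' goto b→14
  14='cdb' goto c→15
  15='cdbc' goto ·  [P4 ends]
  16='ba' goto ·  [P5 ends]

BFS fail/out derivation:
  fail(1) 'd': from fail(0)=0 chase 'd': 0 ⇒ 0;  out=∅∪out(0)=∅
  fail(5) 'c': from fail(0)=0 chase 'c': 0 ⇒ 0;  out={1}∪out(0)={1}
  fail(8) 'b': from fail(0)=0 chase 'b': 0 ⇒ 0;  out=∅∪out(0)=∅
  fail(2) 'da': from fail(1)=0 chase 'a': 0 ⇒ 0;  out=∅∪out(0)=∅
  fail(6) 'cb': from fail(5)=0 chase 'b': 0 ⇒ 8;  out=∅∪out(8)=∅
  fail(9) 'bb': from fail(8)=0 chase 'b': 0 ⇒ 8;  out=∅∪out(8)=∅
  fail(13) 'cd': from fail(5)=0 chase 'd': 0 ⇒ 1;  out=∅∪out(1)=∅
  fail(16) 'ba': from fail(8)=0 chase 'a': 0 ⇒ 0;  out={5}∪out(0)={5}
  fail(3) 'dad': from fail(2)=0 chase 'd': 0 ⇒ 1;  out=∅∪out(1)=∅
  fail(7) 'cba': from fail(6)=8 chase 'a': 8 ⇒ 16;  out={2}∪out(16)={2,5}
  fail(10) 'bbd': from fail(9)=8 chase 'd': 8→0 ⇒ 1;  out=∅∪out(1)=∅
  fail(14) 'cdb': from fail(13)=1 chase 'b': 1→0 ⇒ 8;  out=∅∪out(8)=∅
  fail(4) 'dadd': from fail(3)=1 chase 'd': 1→0 ⇒ 1;  out={0}∪out(1)={0}
  fail(11) 'bbda': from fail(10)=1 chase 'a': 1 ⇒ 2;  out=∅∪out(2)=∅
  fail(15) 'cdbc': from fail(14)=8 chase 'c': 8→0 ⇒ 5;  out={4}∪out(5)={1,4}
  fail(12) 'bbdab': from fail(11)=2 chase 'b': 2→0 ⇒ 8;  out={3}∪out(8)={3}

Run:
[0] read 'b'  n0⇒n8
[1] read 'b'  n8⇒n9
[2] read 'b'  n9⇒n9 (via fail)
[3] read 'd'  n9⇒n10
[4] read 'a'  n10⇒n11
[5] read 'b'  n11⇒n12  emit P3@[1:5]
[6] read 'b'  n12⇒n9 (via fail)
[7] read 'b'  n9⇒n9 (via fail)
[8] read 'd'  n9⇒n10
[9] read 'a'  n10⇒n11
[10] read 'b'  n11⇒n12  emit P3@[6:10]
[11] read 'c'  n12⇒n5 (via fail)  emit P1@[11:11]
[12] read 'b'  n5⇒n6
[13] read 'a'  n6⇒n7  emit P2@[11:13],P5@[12:13]
[14] read 'c'  n7⇒n5 (via fail)  emit P1@[14:14]
[15] read 'c'  n5⇒n5 (via fail)  emit P1@[15:15]
[16] read 'a'  n5⇒n0 (via fail)
[17] read 'a'  n0⇒n0
[18] read 'c'  n0⇒n5  emit P1@[18:18]
[19] read 'd'  n5⇒n13
[20] read 'b'  n13⇒n14
[21] read 'a'  n14⇒n16 (via fail)  emit P5@[20:21]
[22] read 'b'  n16⇒n8 (via fail)
[23] read 'a'  n8⇒n16  emit P5@[22:23]
[24] read 'b'  n16⇒n8 (via fail)
[25] read 'a'  n8⇒n16  emit P5@[24:25]
[26] read 'c'  n16⇒n5 (via fail)  emit P1@[26:26]
[27] read 'd'  n5⇒n13
[28] read 'b'  n13⇒n14
[29] read 'c'  n14⇒n15  emit P1@[29:29],P4@[26:29]
[30] read 'b'  n15⇒n6 (via fail)
[31] read 'c'  n6⇒n5 (via fail)  emit P1@[31:31]
[32] read 'd'  n5⇒n13
[33] read 'a'  n13⇒n2 (via fail)
[34] read 'd'  n2⇒n3
[35] read 'd'  n3⇒n4  emit P0@[32:35]
[36] read 'b'  n4⇒n8 (via fail)
[37] read 'a'  n8⇒n16  emit P5@[36:37]
[38] read 'a'  n16⇒n0 (via fail)
[39] read 'a'  n0⇒n0
[40] read 'b'  n0⇒n8
[41] read 'a'  n8⇒n16  emit P5@[40:41]

All matches (sorted): [[5,3],[10,3],[11,1],[13,2],[13,5],[14,1],[15,1],[18,1],[21,5],[23,5],[25,5],[26,1],[29,1],[29,4],[31,1],[35,0],[37,5],[41,5]]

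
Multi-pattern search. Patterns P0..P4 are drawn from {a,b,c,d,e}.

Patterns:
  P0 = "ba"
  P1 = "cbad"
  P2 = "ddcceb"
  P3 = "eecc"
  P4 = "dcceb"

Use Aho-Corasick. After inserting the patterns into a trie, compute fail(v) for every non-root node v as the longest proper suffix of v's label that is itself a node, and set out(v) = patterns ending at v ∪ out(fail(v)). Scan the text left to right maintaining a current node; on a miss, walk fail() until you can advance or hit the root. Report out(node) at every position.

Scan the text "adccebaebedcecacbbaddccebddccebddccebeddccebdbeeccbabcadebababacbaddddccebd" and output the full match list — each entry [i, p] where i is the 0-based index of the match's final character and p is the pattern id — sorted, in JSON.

Construct AC machine:
Trie nodes:
  0='ε' goto b→1 c→3 d→7 e→13
  1='b' goto a→2
  2='ba' goto ·  [P0 ends]
  3='c' goto b→4
  4='cb' goto a→5
  5='cba' goto d→6
  6='cbad' goto ·  [P1 ends]
  7='d' goto c→17 d→8
  8='dd' goto c→9
  9='ddc' goto c→10
  10='ddcc' goto e→11
  11='ddcce' goto b→12
  12='ddcceb' goto ·  [P2 ends]
  13='e' goto e→14
  14='ee' goto c→15
  15='eec' goto c→16
  16='eecc' goto ·  [P3 ends]
  17='dc' goto c→18
  18='dcc' goto e→19
  19='dcce' goto b→20
  20='dcceb' goto ·  [P4 ends]

Failure links (BFS by depth):
  fail(1) 'b': from fail(0)=0 chase 'b': 0 ⇒ 0;  out=∅∪out(0)=∅
  fail(3) 'c': from fail(0)=0 chase 'c': 0 ⇒ 0;  out=∅∪out(0)=∅
  fail(7) 'd': from fail(0)=0 chase 'd': 0 ⇒ 0;  out=∅∪out(0)=∅
  fail(13) 'e': from fail(0)=0 chase 'e': 0 ⇒ 0;  out=∅∪out(0)=∅
  fail(2) 'ba': from fail(1)=0 chase 'a': 0 ⇒ 0;  out={0}∪out(0)={0}
  fail(4) 'cb': from fail(3)=0 chase 'b': 0 ⇒ 1;  out=∅∪out(1)=∅
  fail(8) 'dd': from fail(7)=0 chase 'd': 0 ⇒ 7;  out=∅∪out(7)=∅
  fail(14) 'ee': from fail(13)=0 chase 'e': 0 ⇒ 13;  out=∅∪out(13)=∅
  fail(17) 'dc': from fail(7)=0 chase 'c': 0 ⇒ 3;  out=∅∪out(3)=∅
  fail(5) 'cba': from fail(4)=1 chase 'a': 1 ⇒ 2;  out=∅∪out(2)={0}
  fail(9) 'ddc': from fail(8)=7 chase 'c': 7 ⇒ 17;  out=∅∪out(17)=∅
  fail(15) 'eec': from fail(14)=13 chase 'c': 13→0 ⇒ 3;  out=∅∪out(3)=∅
  fail(18) 'dcc': from fail(17)=3 chase 'c': 3→0 ⇒ 3;  out=∅∪out(3)=∅
  fail(6) 'cbad': from fail(5)=2 chase 'd': 2→0 ⇒ 7;  out={1}∪out(7)={1}
  fail(10) 'ddcc': from fail(9)=17 chase 'c': 17 ⇒ 18;  out=∅∪out(18)=∅
  fail(16) 'eecc': from fail(15)=3 chase 'c': 3→0 ⇒ 3;  out={3}∪out(3)={3}
  fail(19) 'dcce': from fail(18)=3 chase 'e': 3→0 ⇒ 13;  out=∅∪out(13)=∅
  fail(11) 'ddcce': from fail(10)=18 chase 'e': 18 ⇒ 19;  out=∅∪out(19)=∅
  fail(20) 'dcceb': from fail(19)=13 chase 'b': 13→0 ⇒ 1;  out={4}∪out(1)={4}
  fail(12) 'ddcceb': from fail(11)=19 chase 'b': 19 ⇒ 20;  out={2}∪out(20)={2,4}

Run:
pos 0 'a': at 0
pos 1 'd': at 7
pos 2 'c': at 17
pos 3 'c': at 18
pos 4 'e': at 19
pos 5 'b': at 20  ** P4@[1:5]
pos 6 'a': at 2 ·f  ** P0@[5:6]
pos 7 'e': at 13 ·f
pos 8 'b': at 1 ·f
pos 9 'e': at 13 ·f
pos 10 'd': at 7 ·f
pos 11 'c': at 17
pos 12 'e': at 13 ·f
pos 13 'c': at 3 ·f
pos 14 'a': at 0 ·f
pos 15 'c': at 3
pos 16 'b': at 4
pos 17 'b': at 1 ·f
pos 18 'a': at 2  ** P0@[17:18]
pos 19 'd': at 7 ·f
pos 20 'd': at 8
pos 21 'c': at 9
pos 22 'c': at 10
pos 23 'e': at 11
pos 24 'b': at 12  ** P2@[19:24],P4@[20:24]
pos 25 'd': at 7 ·f
pos 26 'd': at 8
pos 27 'c': at 9
pos 28 'c': at 10
pos 29 'e': at 11
pos 30 'b': at 12  ** P2@[25:30],P4@[26:30]
pos 31 'd': at 7 ·f
pos 32 'd': at 8
pos 33 'c': at 9
pos 34 'c': at 10
pos 35 'e': at 11
pos 36 'b': at 12  ** P2@[31:36],P4@[32:36]
pos 37 'e': at 13 ·f
pos 38 'd': at 7 ·f
pos 39 'd': at 8
pos 40 'c': at 9
pos 41 'c': at 10
pos 42 'e': at 11
pos 43 'b': at 12  ** P2@[38:43],P4@[39:43]
pos 44 'd': at 7 ·f
pos 45 'b': at 1 ·f
pos 46 'e': at 13 ·f
pos 47 'e': at 14
pos 48 'c': at 15
pos 49 'c': at 16  ** P3@[46:49]
pos 50 'b': at 4 ·f
pos 51 'a': at 5  ** P0@[50:51]
pos 52 'b': at 1 ·f
pos 53 'c': at 3 ·f
pos 54 'a': at 0 ·f
pos 55 'd': at 7
pos 56 'e': at 13 ·f
pos 57 'b': at 1 ·f
pos 58 'a': at 2  ** P0@[57:58]
pos 59 'b': at 1 ·f
pos 60 'a': at 2  ** P0@[59:60]
pos 61 'b': at 1 ·f
pos 62 'a': at 2  ** P0@[61:62]
pos 63 'c': at 3 ·f
pos 64 'b': at 4
pos 65 'a': at 5  ** P0@[64:65]
pos 66 'd': at 6  ** P1@[63:66]
pos 67 'd': at 8 ·f
pos 68 'd': at 8 ·f
pos 69 'd': at 8 ·f
pos 70 'c': at 9
pos 71 'c': at 10
pos 72 'e': at 11
pos 73 'b': at 12  ** P2@[68:73],P4@[69:73]
pos 74 'd': at 7 ·f

All matches (sorted): [[5,4],[6,0],[18,0],[24,2],[24,4],[30,2],[30,4],[36,2],[36,4],[43,2],[43,4],[49,3],[51,0],[58,0],[60,0],[62,0],[65,0],[66,1],[73,2],[73,4]]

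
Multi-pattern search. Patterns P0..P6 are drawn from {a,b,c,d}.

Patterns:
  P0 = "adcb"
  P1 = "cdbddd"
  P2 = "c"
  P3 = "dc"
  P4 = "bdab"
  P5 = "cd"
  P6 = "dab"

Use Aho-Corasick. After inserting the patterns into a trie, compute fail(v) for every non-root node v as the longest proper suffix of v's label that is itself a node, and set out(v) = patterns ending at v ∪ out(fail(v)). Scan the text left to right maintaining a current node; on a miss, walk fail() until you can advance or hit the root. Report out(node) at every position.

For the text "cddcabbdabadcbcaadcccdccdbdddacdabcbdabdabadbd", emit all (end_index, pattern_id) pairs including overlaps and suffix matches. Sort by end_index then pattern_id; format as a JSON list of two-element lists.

Build automaton:
Trie (insert patterns):
  0='ε' goto a→1 b→13 c→5 d→11
  1='a' goto d→2
  2='ad' goto c→3
  3='adc' goto b→4
  4='adcb' goto ·  [P0 ends]
  5='c' goto d→6  [P2 ends]
  6='cd' goto b→7  [P5 ends]
  7='cdb' goto d→8
  8='cdbd' goto d→9
  9='cdbdd' goto d→10
  10='cdbddd' goto ·  [P1 ends]
  11='d' goto a→17 c→12
  12='dc' goto ·  [P3 ends]
  13='b' goto d→14
  14='bd' goto a→15
  15='bda' goto b→16
  16='bdab' goto ·  [P4 ends]
  17='da' goto b→18
  18='dab' goto ·  [P6 ends]

BFS fail/out derivation:
  n1('a'): parent n0 fail=0; on 'a' 0 → fail=0;  out ∅∪∅=∅
  n5('c'): parent n0 fail=0; on 'c' 0 → fail=0;  out {2}∪∅={2}
  n11('d'): parent n0 fail=0; on 'd' 0 → fail=0;  out ∅∪∅=∅
  n13('b'): parent n0 fail=0; on 'b' 0 → fail=0;  out ∅∪∅=∅
  n2('ad'): parent n1 fail=0; on 'd' 0 → fail=11;  out ∅∪∅=∅
  n6('cd'): parent n5 fail=0; on 'd' 0 → fail=11;  out {5}∪∅={5}
  n12('dc'): parent n11 fail=0; on 'c' 0 → fail=5;  out {3}∪{2}={2,3}
  n14('bd'): parent n13 fail=0; on 'd' 0 → fail=11;  out ∅∪∅=∅
  n17('da'): parent n11 fail=0; on 'a' 0 → fail=1;  out ∅∪∅=∅
  n3('adc'): parent n2 fail=11; on 'c' 11 → fail=12;  out ∅∪{2,3}={2,3}
  n7('cdb'): parent n6 fail=11; on 'b' 11→0 → fail=13;  out ∅∪∅=∅
  n15('bda'): parent n14 fail=11; on 'a' 11 → fail=17;  out ∅∪∅=∅
  n18('dab'): parent n17 fail=1; on 'b' 1→0 → fail=13;  out {6}∪∅={6}
  n4('adcb'): parent n3 fail=12; on 'b' 12→5→0 → fail=13;  out {0}∪∅={0}
  n8('cdbd'): parent n7 fail=13; on 'd' 13 → fail=14;  out ∅∪∅=∅
  n16('bdab'): parent n15 fail=17; on 'b' 17 → fail=18;  out {4}∪{6}={4,6}
  n9('cdbdd'): parent n8 fail=14; on 'd' 14→11→0 → fail=11;  out ∅∪∅=∅
  n10('cdbddd'): parent n9 fail=11; on 'd' 11→0 → fail=11;  out {1}∪∅={1}

Run:
[0] read 'c'  n0⇒n5  emit P2@[0:0]
[1] read 'd'  n5⇒n6  emit P5@[0:1]
[2] read 'd'  n6⇒n11 ·f
[3] read 'c'  n11⇒n12  emit P2@[3:3],P3@[2:3]
[4] read 'a'  n12⇒n1 ·f
[5] read 'b'  n1⇒n13 ·f
[6] read 'b'  n13⇒n13 ·f
[7] read 'd'  n13⇒n14
[8] read 'a'  n14⇒n15
[9] read 'b'  n15⇒n16  emit P4@[6:9],P6@[7:9]
[10] read 'a'  n16⇒n1 ·f
[11] read 'd'  n1⇒n2
[12] read 'c'  n2⇒n3  emit P2@[12:12],P3@[11:12]
[13] read 'b'  n3⇒n4  emit P0@[10:13]
[14] read 'c'  n4⇒n5 ·f  emit P2@[14:14]
[15] read 'a'  n5⇒n1 ·f
[16] read 'a'  n1⇒n1 ·f
[17] read 'd'  n1⇒n2
[18] read 'c'  n2⇒n3  emit P2@[18:18],P3@[17:18]
[19] read 'c'  n3⇒n5 ·f  emit P2@[19:19]
[20] read 'c'  n5⇒n5 ·f  emit P2@[20:20]
[21] read 'd'  n5⇒n6  emit P5@[20:21]
[22] read 'c'  n6⇒n12 ·f  emit P2@[22:22],P3@[21:22]
[23] read 'c'  n12⇒n5 ·f  emit P2@[23:23]
[24] read 'd'  n5⇒n6  emit P5@[23:24]
[25] read 'b'  n6⇒n7
[26] read 'd'  n7⇒n8
[27] read 'd'  n8⇒n9
[28] read 'd'  n9⇒n10  emit P1@[23:28]
[29] read 'a'  n10⇒n17 ·f
[30] read 'c'  n17⇒n5 ·f  emit P2@[30:30]
[31] read 'd'  n5⇒n6  emit P5@[30:31]
[32] read 'a'  n6⇒n17 ·f
[33] read 'b'  n17⇒n18  emit P6@[31:33]
[34] read 'c'  n18⇒n5 ·f  emit P2@[34:34]
[35] read 'b'  n5⇒n13 ·f
[36] read 'd'  n13⇒n14
[37] read 'a'  n14⇒n15
[38] read 'b'  n15⇒n16  emit P4@[35:38],P6@[36:38]
[39] read 'd'  n16⇒n14 ·f
[40] read 'a'  n14⇒n15
[41] read 'b'  n15⇒n16  emit P4@[38:41],P6@[39:41]
[42] read 'a'  n16⇒n1 ·f
[43] read 'd'  n1⇒n2
[44] read 'b'  n2⇒n13 ·f
[45] read 'd'  n13⇒n14

Matches: [[0,2],[1,5],[3,2],[3,3],[9,4],[9,6],[12,2],[12,3],[13,0],[14,2],[18,2],[18,3],[19,2],[20,2],[21,5],[22,2],[22,3],[23,2],[24,5],[28,1],[30,2],[31,5],[33,6],[34,2],[38,4],[38,6],[41,4],[41,6]]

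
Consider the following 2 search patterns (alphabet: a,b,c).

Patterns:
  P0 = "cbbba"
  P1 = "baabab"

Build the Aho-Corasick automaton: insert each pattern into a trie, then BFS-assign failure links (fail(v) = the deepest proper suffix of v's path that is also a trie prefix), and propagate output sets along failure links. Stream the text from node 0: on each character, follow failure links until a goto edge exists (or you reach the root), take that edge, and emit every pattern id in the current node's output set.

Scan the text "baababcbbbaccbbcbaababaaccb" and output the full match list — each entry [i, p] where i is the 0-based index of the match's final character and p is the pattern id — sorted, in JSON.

Build automaton:
Trie nodes:
  0='ε' goto b→6 c→1
  1='c' goto b→2
  2='cb' goto b→3
  3='cbb' goto b→4
  4='cbbb' goto a→5
  5='cbbba' goto ·  [P0 ends]
  6='b' goto a→7
  7='ba' goto a→8
  8='baa' goto b→9
  9='baab' goto a→10
  10='baaba' goto b→11
  11='baabab' goto ·  [P1 ends]

BFS fail/out derivation:
  fail(1) 'c': from fail(0)=0 chase 'c': 0 ⇒ 0;  out=∅∪out(0)=∅
  fail(6) 'b': from fail(0)=0 chase 'b': 0 ⇒ 0;  out=∅∪out(0)=∅
  fail(2) 'cb': from fail(1)=0 chase 'b': 0 ⇒ 6;  out=∅∪out(6)=∅
  fail(7) 'ba': from fail(6)=0 chase 'a': 0 ⇒ 0;  out=∅∪out(0)=∅
  fail(3) 'cbb': from fail(2)=6 chase 'b': 6→0 ⇒ 6;  out=∅∪out(6)=∅
  fail(8) 'baa': from fail(7)=0 chase 'a': 0 ⇒ 0;  out=∅∪out(0)=∅
  fail(4) 'cbbb': from fail(3)=6 chase 'b': 6→0 ⇒ 6;  out=∅∪out(6)=∅
  fail(9) 'baab': from fail(8)=0 chase 'b': 0 ⇒ 6;  out=∅∪out(6)=∅
  fail(5) 'cbbba': from fail(4)=6 chase 'a': 6 ⇒ 7;  out={0}∪out(7)={0}
  fail(10) 'baaba': from fail(9)=6 chase 'a': 6 ⇒ 7;  out=∅∪out(7)=∅
  fail(11) 'baabab': from fail(10)=7 chase 'b': 7→0 ⇒ 6;  out={1}∪out(6)={1}

Scan:
i=0 'b': node 0→6
i=1 'a': node 6→7
i=2 'a': node 7→8
i=3 'b': node 8→9
i=4 'a': node 9→10
i=5 'b': node 10→11  → match P1@[0:5]
i=6 'c': node 11→1 (fail-walked)
i=7 'b': node 1→2
i=8 'b': node 2→3
i=9 'b': node 3→4
i=10 'a': node 4→5  → match P0@[6:10]
i=11 'c': node 5→1 (fail-walked)
i=12 'c': node 1→1 (fail-walked)
i=13 'b': node 1→2
i=14 'b': node 2→3
i=15 'c': node 3→1 (fail-walked)
i=16 'b': node 1→2
i=17 'a': node 2→7 (fail-walked)
i=18 'a': node 7→8
i=19 'b': node 8→9
i=20 'a': node 9→10
i=21 'b': node 10→11  → match P1@[16:21]
i=22 'a': node 11→7 (fail-walked)
i=23 'a': node 7→8
i=24 'c': node 8→1 (fail-walked)
i=25 'c': node 1→1 (fail-walked)
i=26 'b': node 1→2

Result: [[5,1],[10,0],[21,1]]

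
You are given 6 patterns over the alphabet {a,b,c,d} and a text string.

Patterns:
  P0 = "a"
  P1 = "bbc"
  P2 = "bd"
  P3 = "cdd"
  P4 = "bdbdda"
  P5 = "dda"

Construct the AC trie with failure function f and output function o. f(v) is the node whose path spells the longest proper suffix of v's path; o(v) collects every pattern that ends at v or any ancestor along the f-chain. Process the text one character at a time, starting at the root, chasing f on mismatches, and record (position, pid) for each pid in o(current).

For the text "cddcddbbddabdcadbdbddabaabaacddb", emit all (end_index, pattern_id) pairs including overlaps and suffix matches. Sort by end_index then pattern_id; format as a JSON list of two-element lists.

Construct AC machine:
Trie nodes:
  0='ε' goto a→1 b→2 c→6 d→13
  1='a' goto ·  [P0 ends]
  2='b' goto b→3 d→5
  3='bb' goto c→4
  4='bbc' goto ·  [P1 ends]
  5='bd' goto b→9  [P2 ends]
  6='c' goto d→7
  7='cd' goto d→8
  8='cdd' goto ·  [P3 ends]
  9='bdb' goto d→10
  10='bdbd' goto d→11
  11='bdbdd' goto a→12
  12='bdbdda' goto ·  [P4 ends]
  13='d' goto d→14
  14='dd' goto a→15
  15='dda' goto ·  [P5 ends]

Failure links (BFS by depth):
  fail(1) 'a': from fail(0)=0 chase 'a': 0 ⇒ 0;  out={0}∪out(0)={0}
  fail(2) 'b': from fail(0)=0 chase 'b': 0 ⇒ 0;  out=∅∪out(0)=∅
  fail(6) 'c': from fail(0)=0 chase 'c': 0 ⇒ 0;  out=∅∪out(0)=∅
  fail(13) 'd': from fail(0)=0 chase 'd': 0 ⇒ 0;  out=∅∪out(0)=∅
  fail(3) 'bb': from fail(2)=0 chase 'b': 0 ⇒ 2;  out=∅∪out(2)=∅
  fail(5) 'bd': from fail(2)=0 chase 'd': 0 ⇒ 13;  out={2}∪out(13)={2}
  fail(7) 'cd': from fail(6)=0 chase 'd': 0 ⇒ 13;  out=∅∪out(13)=∅
  fail(14) 'dd': from fail(13)=0 chase 'd': 0 ⇒ 13;  out=∅∪out(13)=∅
  fail(4) 'bbc': from fail(3)=2 chase 'c': 2→0 ⇒ 6;  out={1}∪out(6)={1}
  fail(8) 'cdd': from fail(7)=13 chase 'd': 13 ⇒ 14;  out={3}∪out(14)={3}
  fail(9) 'bdb': from fail(5)=13 chase 'b': 13→0 ⇒ 2;  out=∅∪out(2)=∅
  fail(15) 'dda': from fail(14)=13 chase 'a': 13→0 ⇒ 1;  out={5}∪out(1)={0,5}
  fail(10) 'bdbd': from fail(9)=2 chase 'd': 2 ⇒ 5;  out=∅∪out(5)={2}
  fail(11) 'bdbdd': from fail(10)=5 chase 'd': 5→13 ⇒ 14;  out=∅∪out(14)=∅
  fail(12) 'bdbdda': from fail(11)=14 chase 'a': 14 ⇒ 15;  out={4}∪out(15)={0,4,5}

Run:
[0] read 'c'  n0⇒n6
[1] read 'd'  n6⇒n7
[2] read 'd'  n7⇒n8  ** P3@[0:2]
[3] read 'c'  n8⇒n6 (fail-walked)
[4] read 'd'  n6⇒n7
[5] read 'd'  n7⇒n8  ** P3@[3:5]
[6] read 'b'  n8⇒n2 (fail-walked)
[7] read 'b'  n2⇒n3
[8] read 'd'  n3⇒n5 (fail-walked)  ** P2@[7:8]
[9] read 'd'  n5⇒n14 (fail-walked)
[10] read 'a'  n14⇒n15  ** P0@[10:10],P5@[8:10]
[11] read 'b'  n15⇒n2 (fail-walked)
[12] read 'd'  n2⇒n5  ** P2@[11:12]
[13] read 'c'  n5⇒n6 (fail-walked)
[14] read 'a'  n6⇒n1 (fail-walked)  ** P0@[14:14]
[15] read 'd'  n1⇒n13 (fail-walked)
[16] read 'b'  n13⇒n2 (fail-walked)
[17] read 'd'  n2⇒n5  ** P2@[16:17]
[18] read 'b'  n5⇒n9
[19] read 'd'  n9⇒n10  ** P2@[18:19]
[20] read 'd'  n10⇒n11
[21] read 'a'  n11⇒n12  ** P0@[21:21],P4@[16:21],P5@[19:21]
[22] read 'b'  n12⇒n2 (fail-walked)
[23] read 'a'  n2⇒n1 (fail-walked)  ** P0@[23:23]
[24] read 'a'  n1⇒n1 (fail-walked)  ** P0@[24:24]
[25] read 'b'  n1⇒n2 (fail-walked)
[26] read 'a'  n2⇒n1 (fail-walked)  ** P0@[26:26]
[27] read 'a'  n1⇒n1 (fail-walked)  ** P0@[27:27]
[28] read 'c'  n1⇒n6 (fail-walked)
[29] read 'd'  n6⇒n7
[30] read 'd'  n7⇒n8  ** P3@[28:30]
[31] read 'b'  n8⇒n2 (fail-walked)

Result: [[2,3],[5,3],[8,2],[10,0],[10,5],[12,2],[14,0],[17,2],[19,2],[21,0],[21,4],[21,5],[23,0],[24,0],[26,0],[27,0],[30,3]]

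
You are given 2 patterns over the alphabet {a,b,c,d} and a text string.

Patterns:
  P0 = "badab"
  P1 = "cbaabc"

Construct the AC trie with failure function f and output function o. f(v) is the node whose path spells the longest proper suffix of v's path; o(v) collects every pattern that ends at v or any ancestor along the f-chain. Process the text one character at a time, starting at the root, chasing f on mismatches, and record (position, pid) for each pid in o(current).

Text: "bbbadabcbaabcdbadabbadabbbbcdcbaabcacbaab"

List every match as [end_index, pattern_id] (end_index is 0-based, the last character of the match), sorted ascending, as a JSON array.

Construct AC machine:
Trie nodes:
  0='ε' goto b→1 c→6
  1='b' goto a→2
  2='ba' goto d→3
  3='bad' goto a→4
  4='bada' goto b→5
  5='badab' goto ·  [P0 ends]
  6='c' goto b→7
  7='cb' goto a→8
  8='cba' goto a→9
  9='cbaa' goto b→10
  10='cbaab' goto c→11
  11='cbaabc' goto ·  [P1 ends]

Failure links (BFS by depth):
  fail(1) 'b': from fail(0)=0 chase 'b': 0 ⇒ 0;  out=∅∪out(0)=∅
  fail(6) 'c': from fail(0)=0 chase 'c': 0 ⇒ 0;  out=∅∪out(0)=∅
  fail(2) 'ba': from fail(1)=0 chase 'a': 0 ⇒ 0;  out=∅∪out(0)=∅
  fail(7) 'cb': from fail(6)=0 chase 'b': 0 ⇒ 1;  out=∅∪out(1)=∅
  fail(3) 'bad': from fail(2)=0 chase 'd': 0 ⇒ 0;  out=∅∪out(0)=∅
  fail(8) 'cba': from fail(7)=1 chase 'a': 1 ⇒ 2;  out=∅∪out(2)=∅
  fail(4) 'bada': from fail(3)=0 chase 'a': 0 ⇒ 0;  out=∅∪out(0)=∅
  fail(9) 'cbaa': from fail(8)=2 chase 'a': 2→0 ⇒ 0;  out=∅∪out(0)=∅
  fail(5) 'badab': from fail(4)=0 chase 'b': 0 ⇒ 1;  out={0}∪out(1)={0}
  fail(10) 'cbaab': from fail(9)=0 chase 'b': 0 ⇒ 1;  out=∅∪out(1)=∅
  fail(11) 'cbaabc': from fail(10)=1 chase 'c': 1→0 ⇒ 6;  out={1}∪out(6)={1}

Scan:
[0] read 'b'  n0⇒n1
[1] read 'b'  n1⇒n1 ·f
[2] read 'b'  n1⇒n1 ·f
[3] read 'a'  n1⇒n2
[4] read 'd'  n2⇒n3
[5] read 'a'  n3⇒n4
[6] read 'b'  n4⇒n5  → match P0@[2:6]
[7] read 'c'  n5⇒n6 ·f
[8] read 'b'  n6⇒n7
[9] read 'a'  n7⇒n8
[10] read 'a'  n8⇒n9
[11] read 'b'  n9⇒n10
[12] read 'c'  n10⇒n11  → match P1@[7:12]
[13] read 'd'  n11⇒n0 ·f
[14] read 'b'  n0⇒n1
[15] read 'a'  n1⇒n2
[16] read 'd'  n2⇒n3
[17] read 'a'  n3⇒n4
[18] read 'b'  n4⇒n5  → match P0@[14:18]
[19] read 'b'  n5⇒n1 ·f
[20] read 'a'  n1⇒n2
[21] read 'd'  n2⇒n3
[22] read 'a'  n3⇒n4
[23] read 'b'  n4⇒n5  → match P0@[19:23]
[24] read 'b'  n5⇒n1 ·f
[25] read 'b'  n1⇒n1 ·f
[26] read 'b'  n1⇒n1 ·f
[27] read 'c'  n1⇒n6 ·f
[28] read 'd'  n6⇒n0 ·f
[29] read 'c'  n0⇒n6
[30] read 'b'  n6⇒n7
[31] read 'a'  n7⇒n8
[32] read 'a'  n8⇒n9
[33] read 'b'  n9⇒n10
[34] read 'c'  n10⇒n11  → match P1@[29:34]
[35] read 'a'  n11⇒n0 ·f
[36] read 'c'  n0⇒n6
[37] read 'b'  n6⇒n7
[38] read 'a'  n7⇒n8
[39] read 'a'  n8⇒n9
[40] read 'b'  n9⇒n10

Matches: [[6,0],[12,1],[18,0],[23,0],[34,1]]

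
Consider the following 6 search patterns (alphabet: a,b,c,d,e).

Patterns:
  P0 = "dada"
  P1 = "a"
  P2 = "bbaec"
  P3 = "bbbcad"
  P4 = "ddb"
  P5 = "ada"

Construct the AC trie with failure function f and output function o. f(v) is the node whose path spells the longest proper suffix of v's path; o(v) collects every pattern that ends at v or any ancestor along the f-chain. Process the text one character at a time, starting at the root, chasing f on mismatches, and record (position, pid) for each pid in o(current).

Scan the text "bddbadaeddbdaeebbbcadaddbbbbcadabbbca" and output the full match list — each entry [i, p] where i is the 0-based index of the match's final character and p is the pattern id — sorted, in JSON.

Build automaton:
Trie nodes:
  n0 'ε': a→5 b→6 d→1
  n1 'd': a→2 d→15
  n2 'da': d→3
  n3 'dad': a→4
  n4 'dada': ·  ←P0
  n5 'a': d→17  ←P1
  n6 'b': b→7
  n7 'bb': a→8 b→11
  n8 'bba': e→9
  n9 'bbae': c→10
  n10 'bbaec': ·  ←P2
  n11 'bbb': c→12
  n12 'bbbc': a→13
  n13 'bbbca': d→14
  n14 'bbbcad': ·  ←P3
  n15 'dd': b→16
  n16 'ddb': ·  ←P4
  n17 'ad': a→18
  n18 'ada': ·  ←P5

Failure links (BFS by depth):
  fail(1) 'd': from fail(0)=0 chase 'd': 0 ⇒ 0;  out=∅∪out(0)=∅
  fail(5) 'a': from fail(0)=0 chase 'a': 0 ⇒ 0;  out={1}∪out(0)={1}
  fail(6) 'b': from fail(0)=0 chase 'b': 0 ⇒ 0;  out=∅∪out(0)=∅
  fail(2) 'da': from fail(1)=0 chase 'a': 0 ⇒ 5;  out=∅∪out(5)={1}
  fail(7) 'bb': from fail(6)=0 chase 'b': 0 ⇒ 6;  out=∅∪out(6)=∅
  fail(15) 'dd': from fail(1)=0 chase 'd': 0 ⇒ 1;  out=∅∪out(1)=∅
  fail(17) 'ad': from fail(5)=0 chase 'd': 0 ⇒ 1;  out=∅∪out(1)=∅
  fail(3) 'dad': from fail(2)=5 chase 'd': 5 ⇒ 17;  out=∅∪out(17)=∅
  fail(8) 'bba': from fail(7)=6 chase 'a': 6→0 ⇒ 5;  out=∅∪out(5)={1}
  fail(11) 'bbb': from fail(7)=6 chase 'b': 6 ⇒ 7;  out=∅∪out(7)=∅
  fail(16) 'ddb': from fail(15)=1 chase 'b': 1→0 ⇒ 6;  out={4}∪out(6)={4}
  fail(18) 'ada': from fail(17)=1 chase 'a': 1 ⇒ 2;  out={5}∪out(2)={1,5}
  fail(4) 'dada': from fail(3)=17 chase 'a': 17 ⇒ 18;  out={0}∪out(18)={0,1,5}
  fail(9) 'bbae': from fail(8)=5 chase 'e': 5→0 ⇒ 0;  out=∅∪out(0)=∅
  fail(12) 'bbbc': from fail(11)=7 chase 'c': 7→6→0 ⇒ 0;  out=∅∪out(0)=∅
  fail(10) 'bbaec': from fail(9)=0 chase 'c': 0 ⇒ 0;  out={2}∪out(0)={2}
  fail(13) 'bbbca': from fail(12)=0 chase 'a': 0 ⇒ 5;  out=∅∪out(5)={1}
  fail(14) 'bbbcad': from fail(13)=5 chase 'd': 5 ⇒ 17;  out={3}∪out(17)={3}

Run:
i=0 'b': node 0→6
i=1 'd': node 6→1 (via fail)
i=2 'd': node 1→15
i=3 'b': node 15→16  → match P4@[1:3]
i=4 'a': node 16→5 (via fail)  → match P1@[4:4]
i=5 'd': node 5→17
i=6 'a': node 17→18  → match P1@[6:6],P5@[4:6]
i=7 'e': node 18→0 (via fail)
i=8 'd': node 0→1
i=9 'd': node 1→15
i=10 'b': node 15→16  → match P4@[8:10]
i=11 'd': node 16→1 (via fail)
i=12 'a': node 1→2  → match P1@[12:12]
i=13 'e': node 2→0 (via fail)
i=14 'e': node 0→0
i=15 'b': node 0→6
i=16 'b': node 6→7
i=17 'b': node 7→11
i=18 'c': node 11→12
i=19 'a': node 12→13  → match P1@[19:19]
i=20 'd': node 13→14  → match P3@[15:20]
i=21 'a': node 14→18 (via fail)  → match P1@[21:21],P5@[19:21]
i=22 'd': node 18→3 (via fail)
i=23 'd': node 3→15 (via fail)
i=24 'b': node 15→16  → match P4@[22:24]
i=25 'b': node 16→7 (via fail)
i=26 'b': node 7→11
i=27 'b': node 11→11 (via fail)
i=28 'c': node 11→12
i=29 'a': node 12→13  → match P1@[29:29]
i=30 'd': node 13→14  → match P3@[25:30]
i=31 'a': node 14→18 (via fail)  → match P1@[31:31],P5@[29:31]
i=32 'b': node 18→6 (via fail)
i=33 'b': node 6→7
i=34 'b': node 7→11
i=35 'c': node 11→12
i=36 'a': node 12→13  → match P1@[36:36]

Result: [[3,4],[4,1],[6,1],[6,5],[10,4],[12,1],[19,1],[20,3],[21,1],[21,5],[24,4],[29,1],[30,3],[31,1],[31,5],[36,1]]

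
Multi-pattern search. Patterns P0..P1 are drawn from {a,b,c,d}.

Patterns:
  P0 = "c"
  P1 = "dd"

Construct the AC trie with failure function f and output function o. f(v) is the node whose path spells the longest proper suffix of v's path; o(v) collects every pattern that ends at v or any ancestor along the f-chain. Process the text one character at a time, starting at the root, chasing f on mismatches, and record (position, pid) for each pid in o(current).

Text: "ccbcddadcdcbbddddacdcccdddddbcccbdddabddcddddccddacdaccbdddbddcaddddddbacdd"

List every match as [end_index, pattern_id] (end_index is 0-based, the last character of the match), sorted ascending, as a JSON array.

Build automaton:
Trie nodes:
  0='ε' goto c→1 d→2
  1='c' goto ·  [P0 ends]
  2='d' goto d→3
  3='dd' goto ·  [P1 ends]

Failure links (BFS by depth):
  n1('c'): parent n0 fail=0; on 'c' 0 → fail=0;  out {0}∪∅={0}
  n2('d'): parent n0 fail=0; on 'd' 0 → fail=0;  out ∅∪∅=∅
  n3('dd'): parent n2 fail=0; on 'd' 0 → fail=2;  out {1}∪∅={1}

Scan:
i=0 'c': node 0→1  ** P0@[0:0]
i=1 'c': node 1→1 (via fail)  ** P0@[1:1]
i=2 'b': node 1→0 (via fail)
i=3 'c': node 0→1  ** P0@[3:3]
i=4 'd': node 1→2 (via fail)
i=5 'd': node 2→3  ** P1@[4:5]
i=6 'a': node 3→0 (via fail)
i=7 'd': node 0→2
i=8 'c': node 2→1 (via fail)  ** P0@[8:8]
i=9 'd': node 1→2 (via fail)
i=10 'c': node 2→1 (via fail)  ** P0@[10:10]
i=11 'b': node 1→0 (via fail)
i=12 'b': node 0→0
i=13 'd': node 0→2
i=14 'd': node 2→3  ** P1@[13:14]
i=15 'd': node 3→3 (via fail)  ** P1@[14:15]
i=16 'd': node 3→3 (via fail)  ** P1@[15:16]
i=17 'a': node 3→0 (via fail)
i=18 'c': node 0→1  ** P0@[18:18]
i=19 'd': node 1→2 (via fail)
i=20 'c': node 2→1 (via fail)  ** P0@[20:20]
i=21 'c': node 1→1 (via fail)  ** P0@[21:21]
i=22 'c': node 1→1 (via fail)  ** P0@[22:22]
i=23 'd': node 1→2 (via fail)
i=24 'd': node 2→3  ** P1@[23:24]
i=25 'd': node 3→3 (via fail)  ** P1@[24:25]
i=26 'd': node 3→3 (via fail)  ** P1@[25:26]
i=27 'd': node 3→3 (via fail)  ** P1@[26:27]
i=28 'b': node 3→0 (via fail)
i=29 'c': node 0→1  ** P0@[29:29]
i=30 'c': node 1→1 (via fail)  ** P0@[30:30]
i=31 'c': node 1→1 (via fail)  ** P0@[31:31]
i=32 'b': node 1→0 (via fail)
i=33 'd': node 0→2
i=34 'd': node 2→3  ** P1@[33:34]
i=35 'd': node 3→3 (via fail)  ** P1@[34:35]
i=36 'a': node 3→0 (via fail)
i=37 'b': node 0→0
i=38 'd': node 0→2
i=39 'd': node 2→3  ** P1@[38:39]
i=40 'c': node 3→1 (via fail)  ** P0@[40:40]
i=41 'd': node 1→2 (via fail)
i=42 'd': node 2→3  ** P1@[41:42]
i=43 'd': node 3→3 (via fail)  ** P1@[42:43]
i=44 'd': node 3→3 (via fail)  ** P1@[43:44]
i=45 'c': node 3→1 (via fail)  ** P0@[45:45]
i=46 'c': node 1→1 (via fail)  ** P0@[46:46]
i=47 'd': node 1→2 (via fail)
i=48 'd': node 2→3  ** P1@[47:48]
i=49 'a': node 3→0 (via fail)
i=50 'c': node 0→1  ** P0@[50:50]
i=51 'd': node 1→2 (via fail)
i=52 'a': node 2→0 (via fail)
i=53 'c': node 0→1  ** P0@[53:53]
i=54 'c': node 1→1 (via fail)  ** P0@[54:54]
i=55 'b': node 1→0 (via fail)
i=56 'd': node 0→2
i=57 'd': node 2→3  ** P1@[56:57]
i=58 'd': node 3→3 (via fail)  ** P1@[57:58]
i=59 'b': node 3→0 (via fail)
i=60 'd': node 0→2
i=61 'd': node 2→3  ** P1@[60:61]
i=62 'c': node 3→1 (via fail)  ** P0@[62:62]
i=63 'a': node 1→0 (via fail)
i=64 'd': node 0→2
i=65 'd': node 2→3  ** P1@[64:65]
i=66 'd': node 3→3 (via fail)  ** P1@[65:66]
i=67 'd': node 3→3 (via fail)  ** P1@[66:67]
i=68 'd': node 3→3 (via fail)  ** P1@[67:68]
i=69 'd': node 3→3 (via fail)  ** P1@[68:69]
i=70 'b': node 3→0 (via fail)
i=71 'a': node 0→0
i=72 'c': node 0→1  ** P0@[72:72]
i=73 'd': node 1→2 (via fail)
i=74 'd': node 2→3  ** P1@[73:74]

Matches: [[0,0],[1,0],[3,0],[5,1],[8,0],[10,0],[14,1],[15,1],[16,1],[18,0],[20,0],[21,0],[22,0],[24,1],[25,1],[26,1],[27,1],[29,0],[30,0],[31,0],[34,1],[35,1],[39,1],[40,0],[42,1],[43,1],[44,1],[45,0],[46,0],[48,1],[50,0],[53,0],[54,0],[57,1],[58,1],[61,1],[62,0],[65,1],[66,1],[67,1],[68,1],[69,1],[72,0],[74,1]]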